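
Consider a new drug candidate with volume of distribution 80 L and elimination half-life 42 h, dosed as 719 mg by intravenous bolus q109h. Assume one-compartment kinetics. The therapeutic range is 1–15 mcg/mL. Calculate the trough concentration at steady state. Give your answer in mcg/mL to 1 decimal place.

1.8 mcg/mL

Over one 109-h interval, 109/42 ≈ 2.5952 half-lives elapse, leaving f ≈ 0.1655 of each dose.
Single-dose peak C₀ = D/Vd = 719/80 ≈ 8.988 mcg/mL.
Steady-state trough Cmin,ss = C₀·f/(1−f) ≈ 8.988 × 0.1655/0.8345 ≈ 1.783 mcg/mL.
Trough 1.8 mcg/mL vs MEC 1 mcg/mL: adequate.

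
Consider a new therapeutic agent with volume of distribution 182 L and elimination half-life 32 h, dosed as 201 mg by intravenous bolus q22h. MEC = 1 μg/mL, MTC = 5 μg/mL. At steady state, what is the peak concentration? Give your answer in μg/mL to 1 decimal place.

τ/t½ = 22/32 ≈ 0.6875, so fraction remaining f = (1/2)^(22/32) ≈ 0.6209.
At steady state, accumulation factor R = 1/(1 − e^(−kτ)) ≈ 2.6378.
Single-dose peak C₀ = D/Vd = 201/182 ≈ 1.104 μg/mL.
Cmax,ss = C₀/(1 − f) ≈ 1.104/0.3791 ≈ 2.912 μg/mL.
Peak 2.9 μg/mL vs MTC 5 μg/mL: below toxic threshold.

2.9 μg/mL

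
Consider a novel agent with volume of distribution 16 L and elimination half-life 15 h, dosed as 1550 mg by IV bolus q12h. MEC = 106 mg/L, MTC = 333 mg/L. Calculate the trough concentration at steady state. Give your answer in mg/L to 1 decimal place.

130.7 mg/L

τ/t½ = 12/15 ≈ 0.8, so fraction remaining f = (1/2)^(12/15) ≈ 0.5743.
Each bolus raises the concentration by D/Vd = 1550/16 ≈ 96.875 mg/L.
Steady-state trough Cmin,ss = C₀·f/(1−f) ≈ 96.875 × 0.5743/0.4257 ≈ 130.691 mg/L.
Trough 130.7 mg/L vs MEC 106 mg/L: adequate.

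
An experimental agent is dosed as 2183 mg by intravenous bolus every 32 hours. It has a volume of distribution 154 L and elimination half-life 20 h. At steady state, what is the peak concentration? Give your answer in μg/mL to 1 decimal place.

k = ln2/t½ = ln2/20 ≈ 0.034657 h⁻¹; fraction remaining f = e^(−kτ) = e^(−0.034657×32) ≈ 0.3299.
Accumulation ratio R = 1/(1 − f) ≈ 1/0.6701 ≈ 1.4923.
Single-dose peak C₀ = D/Vd = 2183/154 ≈ 14.175 μg/mL.
Steady-state peak Cmax,ss = C₀·R ≈ 14.175 × 1.4923 ≈ 21.153 μg/mL.

21.2 μg/mL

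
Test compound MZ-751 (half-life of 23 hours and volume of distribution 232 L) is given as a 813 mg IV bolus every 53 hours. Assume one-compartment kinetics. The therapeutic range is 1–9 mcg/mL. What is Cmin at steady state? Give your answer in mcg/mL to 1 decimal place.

Over one 53-h interval, 53/23 ≈ 2.3043 half-lives elapse, leaving f ≈ 0.2025 of each dose.
Each bolus raises the concentration by D/Vd = 813/232 ≈ 3.504 mcg/mL.
Steady-state trough Cmin,ss = C₀·f/(1−f) ≈ 3.504 × 0.2025/0.7975 ≈ 0.890 mcg/mL.
Trough 0.9 mcg/mL vs MEC 1 mcg/mL: subtherapeutic.

0.9 mcg/mL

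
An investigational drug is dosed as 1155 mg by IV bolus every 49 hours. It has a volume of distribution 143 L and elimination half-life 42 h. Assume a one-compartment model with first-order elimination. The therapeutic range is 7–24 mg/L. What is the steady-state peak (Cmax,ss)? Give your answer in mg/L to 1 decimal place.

14.6 mg/L

k = ln2/t½ = ln2/42 ≈ 0.016504 h⁻¹; fraction remaining f = e^(−kτ) = e^(−0.016504×49) ≈ 0.4454.
At steady state, accumulation factor R = 1/(1 − e^(−kτ)) ≈ 1.8031.
Single-dose peak C₀ = D/Vd = 1155/143 ≈ 8.077 mg/L.
Cmax,ss = C₀/(1 − f) ≈ 8.077/0.5546 ≈ 14.564 mg/L.
Peak 14.6 mg/L vs MTC 24 mg/L: below toxic threshold.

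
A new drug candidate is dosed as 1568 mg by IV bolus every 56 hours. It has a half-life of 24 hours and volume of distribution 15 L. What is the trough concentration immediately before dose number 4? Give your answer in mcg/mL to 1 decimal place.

f = (1/2)^(τ/t½) = (1/2)^(56/24) ≈ 0.1984.
C₀ = D/Vd = 1568/15 ≈ 104.533 mcg/mL.
Before the 4th dose, 3 doses have been given. Superposition: Cmin = C₀·(f + f² + … + f^3).
≈ 104.533 × (0.1984 + 0.0394 + 0.0078) ≈ 104.533 × 0.2456 ≈ 25.673 mcg/mL.

25.7 mcg/mL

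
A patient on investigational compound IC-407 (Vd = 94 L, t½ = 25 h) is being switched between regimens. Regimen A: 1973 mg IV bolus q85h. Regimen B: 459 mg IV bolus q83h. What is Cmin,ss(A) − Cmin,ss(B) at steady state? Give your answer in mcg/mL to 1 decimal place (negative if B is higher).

1.7 mcg/mL

Regimen A: f = (1/2)^(85/25) ≈ 0.0947; Cmin,ss = (1973/94)·f/(1−f) ≈ 2.196 mcg/mL.
Regimen B: f = (1/2)^(83/25) ≈ 0.1001; Cmin,ss = (459/94)·f/(1−f) ≈ 0.543 mcg/mL.
Difference ≈ 2.196 − 0.543 ≈ 1.653 mcg/mL.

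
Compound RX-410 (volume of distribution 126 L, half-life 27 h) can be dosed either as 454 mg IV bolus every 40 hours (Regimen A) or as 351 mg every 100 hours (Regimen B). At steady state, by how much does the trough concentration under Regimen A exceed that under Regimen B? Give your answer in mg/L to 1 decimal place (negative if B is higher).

1.8 mg/L

Regimen A: f = (1/2)^(40/27) ≈ 0.3581; Cmin,ss = (454/126)·f/(1−f) ≈ 2.010 mg/L.
Regimen B: f = (1/2)^(100/27) ≈ 0.0767; Cmin,ss = (351/126)·f/(1−f) ≈ 0.231 mg/L.
Difference ≈ 2.010 − 0.231 ≈ 1.779 mg/L.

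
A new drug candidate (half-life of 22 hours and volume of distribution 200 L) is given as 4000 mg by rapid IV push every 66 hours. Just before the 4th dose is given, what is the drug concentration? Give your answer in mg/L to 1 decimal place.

2.9 mg/L

f = (1/2)^(τ/t½) = (1/2)^(66/22) ≈ 0.1250.
C₀ = D/Vd = 4000/200 ≈ 20.000 mg/L.
Before the 4th dose, 3 doses have been given. Superposition: Cmin = C₀·(f + f² + … + f^3).
≈ 20.000 × (0.1250 + 0.0156 + 0.0020) ≈ 20.000 × 0.1426 ≈ 2.852 mg/L.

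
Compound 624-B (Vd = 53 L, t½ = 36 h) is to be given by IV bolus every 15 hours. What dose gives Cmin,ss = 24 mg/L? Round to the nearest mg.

426 mg

τ/t½ = 15/36 ≈ 0.41667, so f = (1/2)^(15/36) ≈ 0.749154.
Cmin,ss = (D/Vd)·f/(1−f), so D = Cmin,ss·Vd·(1−f)/f.
D = 24 × 53 × (1−f)/f ≈ 24 × 53 × 0.33484 ≈ 425.92 mg.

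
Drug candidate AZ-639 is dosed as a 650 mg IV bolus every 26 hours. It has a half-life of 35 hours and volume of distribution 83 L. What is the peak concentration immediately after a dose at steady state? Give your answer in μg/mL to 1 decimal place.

k = ln2/t½ = ln2/35 ≈ 0.019804 h⁻¹; fraction remaining f = e^(−kτ) = e^(−0.019804×26) ≈ 0.5976.
Accumulation ratio R = 1/(1 − f) ≈ 1/0.4024 ≈ 2.4851.
Single-dose peak C₀ = D/Vd = 650/83 ≈ 7.831 μg/mL.
Steady-state peak Cmax,ss = C₀·R ≈ 7.831 × 2.4851 ≈ 19.461 μg/mL.

19.5 μg/mL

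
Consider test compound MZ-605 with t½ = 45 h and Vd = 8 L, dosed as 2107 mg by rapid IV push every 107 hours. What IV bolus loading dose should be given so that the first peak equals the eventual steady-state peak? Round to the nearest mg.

2609 mg

f = (1/2)^(107/45) ≈ 0.192406; accumulation ratio R = 1/(1−f) ≈ 1.23825.
Loading dose to hit Cmax,ss on first dose: D_load = D_maint·R ≈ 2107 × 1.23825 ≈ 2608.99 mg.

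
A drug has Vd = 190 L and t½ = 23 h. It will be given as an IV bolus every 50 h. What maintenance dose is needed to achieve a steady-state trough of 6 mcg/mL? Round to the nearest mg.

τ/t½ = 50/23 ≈ 2.1739, so f = (1/2)^(50/23) ≈ 0.221609.
Cmin,ss = (D/Vd)·f/(1−f), so D = Cmin,ss·Vd·(1−f)/f.
D = 6 × 190 × (1−f)/f ≈ 6 × 190 × 3.51245 ≈ 4004.19 mg.

4004 mg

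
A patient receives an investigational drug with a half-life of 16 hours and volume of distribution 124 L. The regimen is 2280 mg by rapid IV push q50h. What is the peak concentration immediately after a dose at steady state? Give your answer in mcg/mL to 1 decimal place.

20.8 mcg/mL

Over one 50-h interval, 50/16 ≈ 3.125 half-lives elapse, leaving f ≈ 0.1146 of each dose.
Accumulation ratio R = 1/(1 − f) ≈ 1/0.8854 ≈ 1.1294.
Each bolus raises the concentration by D/Vd = 2280/124 ≈ 18.387 mcg/mL.
Steady-state peak Cmax,ss = C₀·R ≈ 18.387 × 1.1294 ≈ 20.766 mcg/mL.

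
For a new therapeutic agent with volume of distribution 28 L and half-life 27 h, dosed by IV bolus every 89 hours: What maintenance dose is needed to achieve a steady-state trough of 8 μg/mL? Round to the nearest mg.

τ/t½ = 89/27 ≈ 3.2963, so f = (1/2)^(89/27) ≈ 0.101793.
Cmin,ss = (D/Vd)·f/(1−f), so D = Cmin,ss·Vd·(1−f)/f.
D = 8 × 28 × (1−f)/f ≈ 8 × 28 × 8.82386 ≈ 1976.54 mg.

1977 mg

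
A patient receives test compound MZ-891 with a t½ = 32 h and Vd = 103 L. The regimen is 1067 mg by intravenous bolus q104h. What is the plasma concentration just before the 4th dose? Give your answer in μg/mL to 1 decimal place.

1.2 μg/mL

f = (1/2)^(τ/t½) = (1/2)^(104/32) ≈ 0.1051.
C₀ = D/Vd = 1067/103 ≈ 10.359 μg/mL.
Before the 4th dose, 3 doses have been given. Superposition: Cmin = C₀·(f + f² + … + f^3).
≈ 10.359 × (0.1051 + 0.0110 + 0.0012) ≈ 10.359 × 0.1173 ≈ 1.215 μg/mL.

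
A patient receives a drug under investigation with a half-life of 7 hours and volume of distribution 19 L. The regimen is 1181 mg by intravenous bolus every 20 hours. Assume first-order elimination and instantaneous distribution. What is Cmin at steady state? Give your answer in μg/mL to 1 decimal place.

τ/t½ = 20/7 ≈ 2.8571, so fraction remaining f = (1/2)^(20/7) ≈ 0.1380.
Single-dose peak C₀ = D/Vd = 1181/19 ≈ 62.158 μg/mL.
Steady-state trough Cmin,ss = C₀·f/(1−f) ≈ 62.158 × 0.1380/0.8620 ≈ 9.951 μg/mL.

10.0 μg/mL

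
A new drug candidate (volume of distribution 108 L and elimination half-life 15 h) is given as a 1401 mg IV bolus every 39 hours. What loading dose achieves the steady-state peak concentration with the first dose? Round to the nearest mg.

1678 mg

f = (1/2)^(39/15) ≈ 0.164938; accumulation ratio R = 1/(1−f) ≈ 1.19752.
Loading dose to hit Cmax,ss on first dose: D_load = D_maint·R ≈ 1401 × 1.19752 ≈ 1677.73 mg.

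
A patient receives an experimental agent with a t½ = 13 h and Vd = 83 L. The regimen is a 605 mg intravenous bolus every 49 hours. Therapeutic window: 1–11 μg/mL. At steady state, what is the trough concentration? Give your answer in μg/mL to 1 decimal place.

0.6 μg/mL

k = ln2/t½ = ln2/13 ≈ 0.053319 h⁻¹; fraction remaining f = e^(−kτ) = e^(−0.053319×49) ≈ 0.0733.
Single-dose peak C₀ = D/Vd = 605/83 ≈ 7.289 μg/mL.
Steady-state trough Cmin,ss = C₀·f/(1−f) ≈ 7.289 × 0.0733/0.9267 ≈ 0.577 μg/mL.
Trough 0.6 μg/mL vs MEC 1 μg/mL: subtherapeutic.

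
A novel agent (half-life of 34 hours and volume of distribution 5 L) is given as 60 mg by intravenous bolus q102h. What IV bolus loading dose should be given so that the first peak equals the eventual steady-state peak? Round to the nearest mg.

69 mg

f = (1/2)^(102/34) ≈ 0.125000; accumulation ratio R = 1/(1−f) ≈ 1.14286.
Loading dose to hit Cmax,ss on first dose: D_load = D_maint·R ≈ 60 × 1.14286 ≈ 68.57 mg.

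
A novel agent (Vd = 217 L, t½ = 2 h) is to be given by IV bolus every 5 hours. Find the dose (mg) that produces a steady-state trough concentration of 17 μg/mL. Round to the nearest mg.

17179 mg

τ/t½ = 5/2 ≈ 2.5, so f = (1/2)^(5/2) ≈ 0.176777.
Cmin,ss = (D/Vd)·f/(1−f), so D = Cmin,ss·Vd·(1−f)/f.
D = 17 × 217 × (1−f)/f ≈ 17 × 217 × 4.65684 ≈ 17179.08 mg.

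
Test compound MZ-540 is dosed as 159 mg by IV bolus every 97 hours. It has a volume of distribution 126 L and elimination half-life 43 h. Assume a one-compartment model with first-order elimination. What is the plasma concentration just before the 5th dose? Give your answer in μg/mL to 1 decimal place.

f = (1/2)^(τ/t½) = (1/2)^(97/43) ≈ 0.2094.
C₀ = D/Vd = 159/126 ≈ 1.262 μg/mL.
Before the 5th dose, 4 doses have been given. Superposition: Cmin = C₀·(f + f² + … + f^4).
≈ 1.262 × (0.2094 + 0.0438 + 0.0092 + 0.0019) ≈ 1.262 × 0.2643 ≈ 0.334 μg/mL.

0.3 μg/mL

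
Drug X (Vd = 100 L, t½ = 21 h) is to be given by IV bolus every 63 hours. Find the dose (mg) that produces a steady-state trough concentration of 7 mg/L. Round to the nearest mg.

4900 mg

τ/t½ = 63/21 ≈ 3, so f = (1/2)^(63/21) ≈ 0.125000.
Cmin,ss = (D/Vd)·f/(1−f), so D = Cmin,ss·Vd·(1−f)/f.
D = 7 × 100 × (1−f)/f ≈ 7 × 100 × 7.00000 ≈ 4900.00 mg.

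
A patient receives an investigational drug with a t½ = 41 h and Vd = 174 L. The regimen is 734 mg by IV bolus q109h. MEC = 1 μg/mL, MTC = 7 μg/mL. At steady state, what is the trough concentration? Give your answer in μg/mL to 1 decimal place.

0.8 μg/mL

τ/t½ = 109/41 ≈ 2.6585, so fraction remaining f = (1/2)^(109/41) ≈ 0.1584.
Accumulation ratio R = 1/(1 − f) ≈ 1/0.8416 ≈ 1.1882.
Each bolus raises the concentration by D/Vd = 734/174 ≈ 4.218 μg/mL.
Steady-state peak Cmax,ss = C₀·R ≈ 4.218 × 1.1882 ≈ 5.012 μg/mL.
One interval later, Cmin,ss = Cmax,ss·e^(−kτ) ≈ 5.012 × 0.1584 ≈ 0.794 μg/mL.
Trough 0.8 μg/mL vs MEC 1 μg/mL: subtherapeutic.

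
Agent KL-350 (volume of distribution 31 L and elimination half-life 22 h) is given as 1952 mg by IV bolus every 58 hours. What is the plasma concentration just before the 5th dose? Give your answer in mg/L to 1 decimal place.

f = (1/2)^(τ/t½) = (1/2)^(58/22) ≈ 0.1608.
C₀ = D/Vd = 1952/31 ≈ 62.968 mg/L.
Before the 5th dose, 4 doses have been given. Superposition: Cmin = C₀·(f + f² + … + f^4).
≈ 62.968 × (0.1608 + 0.0259 + 0.0042 + 0.0007) ≈ 62.968 × 0.1916 ≈ 12.065 mg/L.

12.1 mg/L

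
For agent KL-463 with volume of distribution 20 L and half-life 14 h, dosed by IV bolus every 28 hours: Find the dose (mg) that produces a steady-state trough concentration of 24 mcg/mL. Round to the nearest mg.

1440 mg

τ/t½ = 28/14 ≈ 2, so f = (1/2)^(28/14) ≈ 0.250000.
Cmin,ss = (D/Vd)·f/(1−f), so D = Cmin,ss·Vd·(1−f)/f.
D = 24 × 20 × (1−f)/f ≈ 24 × 20 × 3.00000 ≈ 1440.00 mg.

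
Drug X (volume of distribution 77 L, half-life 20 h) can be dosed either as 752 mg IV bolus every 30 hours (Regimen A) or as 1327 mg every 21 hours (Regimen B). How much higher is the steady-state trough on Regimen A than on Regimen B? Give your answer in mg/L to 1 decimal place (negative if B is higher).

-10.8 mg/L

Regimen A: f = (1/2)^(30/20) ≈ 0.3536; Cmin,ss = (752/77)·f/(1−f) ≈ 5.342 mg/L.
Regimen B: f = (1/2)^(21/20) ≈ 0.4830; Cmin,ss = (1327/77)·f/(1−f) ≈ 16.100 mg/L.
Difference ≈ 5.342 − 16.100 ≈ -10.758 mg/L.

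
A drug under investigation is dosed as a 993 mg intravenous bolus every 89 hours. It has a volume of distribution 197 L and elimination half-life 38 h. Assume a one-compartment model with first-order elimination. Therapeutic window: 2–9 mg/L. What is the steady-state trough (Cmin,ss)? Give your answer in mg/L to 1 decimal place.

1.2 mg/L

k = ln2/t½ = ln2/38 ≈ 0.018241 h⁻¹; fraction remaining f = e^(−kτ) = e^(−0.018241×89) ≈ 0.1972.
Each bolus raises the concentration by D/Vd = 993/197 ≈ 5.041 mg/L.
Steady-state trough Cmin,ss = C₀·f/(1−f) ≈ 5.041 × 0.1972/0.8028 ≈ 1.238 mg/L.
Trough 1.2 mg/L vs MEC 2 mg/L: subtherapeutic.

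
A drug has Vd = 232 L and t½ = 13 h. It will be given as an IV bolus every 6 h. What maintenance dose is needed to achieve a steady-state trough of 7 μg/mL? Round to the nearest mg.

τ/t½ = 6/13 ≈ 0.46154, so f = (1/2)^(6/13) ≈ 0.726211.
Cmin,ss = (D/Vd)·f/(1−f), so D = Cmin,ss·Vd·(1−f)/f.
D = 7 × 232 × (1−f)/f ≈ 7 × 232 × 0.37701 ≈ 612.26 mg.

612 mg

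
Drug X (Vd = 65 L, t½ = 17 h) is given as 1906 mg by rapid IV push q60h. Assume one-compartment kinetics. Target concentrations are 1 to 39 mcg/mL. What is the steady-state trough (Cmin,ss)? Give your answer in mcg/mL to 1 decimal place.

2.8 mcg/mL

Over one 60-h interval, 60/17 ≈ 3.5294 half-lives elapse, leaving f ≈ 0.0866 of each dose.
At steady state, accumulation factor R = 1/(1 − e^(−kτ)) ≈ 1.0948.
Each bolus raises the concentration by D/Vd = 1906/65 ≈ 29.323 mcg/mL.
Cmax,ss = C₀/(1 − f) ≈ 29.323/0.9134 ≈ 32.103 mcg/mL.
One interval later, Cmin,ss = Cmax,ss·e^(−kτ) ≈ 32.103 × 0.0866 ≈ 2.780 mcg/mL.
Trough 2.8 mcg/mL vs MEC 1 mcg/mL: adequate.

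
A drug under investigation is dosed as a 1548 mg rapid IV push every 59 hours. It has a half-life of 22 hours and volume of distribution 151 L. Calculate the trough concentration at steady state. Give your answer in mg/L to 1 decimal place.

1.9 mg/L

τ/t½ = 59/22 ≈ 2.6818, so fraction remaining f = (1/2)^(59/22) ≈ 0.1558.
Single-dose peak C₀ = D/Vd = 1548/151 ≈ 10.252 mg/L.
Steady-state trough Cmin,ss = C₀·f/(1−f) ≈ 10.252 × 0.1558/0.8442 ≈ 1.892 mg/L.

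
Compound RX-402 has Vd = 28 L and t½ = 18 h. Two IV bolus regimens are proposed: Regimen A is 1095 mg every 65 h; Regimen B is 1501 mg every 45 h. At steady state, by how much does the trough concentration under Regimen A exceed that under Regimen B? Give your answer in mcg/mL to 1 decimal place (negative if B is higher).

Regimen A: f = (1/2)^(65/18) ≈ 0.0818; Cmin,ss = (1095/28)·f/(1−f) ≈ 3.484 mcg/mL.
Regimen B: f = (1/2)^(45/18) ≈ 0.1768; Cmin,ss = (1501/28)·f/(1−f) ≈ 11.513 mcg/mL.
Difference ≈ 3.484 − 11.513 ≈ -8.029 mcg/mL.

-8.0 mcg/mL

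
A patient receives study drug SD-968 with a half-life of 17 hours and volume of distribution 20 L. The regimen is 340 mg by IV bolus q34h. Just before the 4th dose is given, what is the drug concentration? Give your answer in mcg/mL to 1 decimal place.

f = (1/2)^(τ/t½) = (1/2)^(34/17) ≈ 0.2500.
C₀ = D/Vd = 340/20 ≈ 17.000 mcg/mL.
Before the 4th dose, 3 doses have been given. Superposition: Cmin = C₀·(f + f² + … + f^3).
≈ 17.000 × (0.2500 + 0.0625 + 0.0156) ≈ 17.000 × 0.3281 ≈ 5.578 mcg/mL.

5.6 mcg/mL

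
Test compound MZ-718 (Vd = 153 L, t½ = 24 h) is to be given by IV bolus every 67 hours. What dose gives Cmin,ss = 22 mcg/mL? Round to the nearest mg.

19941 mg

τ/t½ = 67/24 ≈ 2.7917, so f = (1/2)^(67/24) ≈ 0.144419.
Cmin,ss = (D/Vd)·f/(1−f), so D = Cmin,ss·Vd·(1−f)/f.
D = 22 × 153 × (1−f)/f ≈ 22 × 153 × 5.92430 ≈ 19941.19 mg.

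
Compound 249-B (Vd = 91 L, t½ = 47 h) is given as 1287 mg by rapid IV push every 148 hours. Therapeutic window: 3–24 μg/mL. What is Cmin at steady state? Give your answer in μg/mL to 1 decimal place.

τ/t½ = 148/47 ≈ 3.1489, so fraction remaining f = (1/2)^(148/47) ≈ 0.1127.
At steady state, accumulation factor R = 1/(1 − e^(−kτ)) ≈ 1.1270.
Each bolus raises the concentration by D/Vd = 1287/91 ≈ 14.143 μg/mL.
Steady-state peak Cmax,ss = C₀·R ≈ 14.143 × 1.1270 ≈ 15.939 μg/mL.
Steady-state trough Cmin,ss = Cmax,ss·f ≈ 15.939 × 0.1127 ≈ 1.796 μg/mL.
Trough 1.8 μg/mL vs MEC 3 μg/mL: subtherapeutic.

1.8 μg/mL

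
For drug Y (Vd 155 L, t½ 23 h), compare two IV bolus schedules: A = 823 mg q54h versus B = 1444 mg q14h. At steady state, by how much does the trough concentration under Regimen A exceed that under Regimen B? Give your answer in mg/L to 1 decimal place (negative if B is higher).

Regimen A: f = (1/2)^(54/23) ≈ 0.1964; Cmin,ss = (823/155)·f/(1−f) ≈ 1.298 mg/L.
Regimen B: f = (1/2)^(14/23) ≈ 0.6558; Cmin,ss = (1444/155)·f/(1−f) ≈ 17.750 mg/L.
Difference ≈ 1.298 − 17.750 ≈ -16.452 mg/L.

-16.5 mg/L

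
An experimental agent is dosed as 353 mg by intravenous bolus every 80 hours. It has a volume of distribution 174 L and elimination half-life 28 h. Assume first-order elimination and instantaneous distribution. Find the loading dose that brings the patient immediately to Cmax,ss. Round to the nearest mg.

410 mg

f = (1/2)^(80/28) ≈ 0.138011; accumulation ratio R = 1/(1−f) ≈ 1.16011.
Loading dose to hit Cmax,ss on first dose: D_load = D_maint·R ≈ 353 × 1.16011 ≈ 409.52 mg.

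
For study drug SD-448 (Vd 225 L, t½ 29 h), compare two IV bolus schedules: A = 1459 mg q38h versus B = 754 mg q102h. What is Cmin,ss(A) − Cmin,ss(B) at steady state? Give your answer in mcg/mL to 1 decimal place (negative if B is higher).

4.1 mcg/mL

Regimen A: f = (1/2)^(38/29) ≈ 0.4032; Cmin,ss = (1459/225)·f/(1−f) ≈ 4.381 mcg/mL.
Regimen B: f = (1/2)^(102/29) ≈ 0.0873; Cmin,ss = (754/225)·f/(1−f) ≈ 0.321 mcg/mL.
Difference ≈ 4.381 − 0.321 ≈ 4.060 mcg/mL.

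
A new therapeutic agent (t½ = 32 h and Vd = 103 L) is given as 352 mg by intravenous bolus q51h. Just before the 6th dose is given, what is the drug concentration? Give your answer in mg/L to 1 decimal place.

1.7 mg/L

f = (1/2)^(τ/t½) = (1/2)^(51/32) ≈ 0.3313.
C₀ = D/Vd = 352/103 ≈ 3.417 mg/L.
Before the 6th dose, 5 doses have been given. Superposition: Cmin = C₀·(f + f² + … + f^5).
≈ 3.417 × (0.3313 + 0.1098 + 0.0364 + 0.0120 + 0.0040) ≈ 3.417 × 0.4935 ≈ 1.686 mg/L.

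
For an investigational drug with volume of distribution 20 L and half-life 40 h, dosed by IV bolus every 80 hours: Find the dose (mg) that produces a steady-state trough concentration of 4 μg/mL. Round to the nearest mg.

240 mg

τ/t½ = 80/40 ≈ 2, so f = (1/2)^(80/40) ≈ 0.250000.
Cmin,ss = (D/Vd)·f/(1−f), so D = Cmin,ss·Vd·(1−f)/f.
D = 4 × 20 × (1−f)/f ≈ 4 × 20 × 3.00000 ≈ 240.00 mg.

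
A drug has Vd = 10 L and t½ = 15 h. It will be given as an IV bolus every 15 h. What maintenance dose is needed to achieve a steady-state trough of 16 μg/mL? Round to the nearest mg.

160 mg

τ/t½ = 15/15 ≈ 1, so f = (1/2)^(15/15) ≈ 0.500000.
Cmin,ss = (D/Vd)·f/(1−f), so D = Cmin,ss·Vd·(1−f)/f.
D = 16 × 10 × (1−f)/f ≈ 16 × 10 × 1.00000 ≈ 160.00 mg.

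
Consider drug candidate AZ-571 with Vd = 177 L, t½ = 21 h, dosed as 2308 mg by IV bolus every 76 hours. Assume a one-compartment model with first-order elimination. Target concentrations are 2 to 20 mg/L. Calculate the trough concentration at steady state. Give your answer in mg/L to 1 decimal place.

1.2 mg/L

τ/t½ = 76/21 ≈ 3.619, so fraction remaining f = (1/2)^(76/21) ≈ 0.0814.
Single-dose peak C₀ = D/Vd = 2308/177 ≈ 13.040 mg/L.
Steady-state trough Cmin,ss = C₀·f/(1−f) ≈ 13.040 × 0.0814/0.9186 ≈ 1.156 mg/L.
Trough 1.2 mg/L vs MEC 2 mg/L: subtherapeutic.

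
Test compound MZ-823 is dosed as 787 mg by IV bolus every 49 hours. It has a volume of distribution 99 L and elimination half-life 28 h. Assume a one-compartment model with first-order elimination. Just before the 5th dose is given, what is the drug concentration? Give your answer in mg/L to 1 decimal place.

f = (1/2)^(τ/t½) = (1/2)^(49/28) ≈ 0.2973.
C₀ = D/Vd = 787/99 ≈ 7.949 mg/L.
Before the 5th dose, 4 doses have been given. Superposition: Cmin = C₀·(f + f² + … + f^4).
≈ 7.949 × (0.2973 + 0.0884 + 0.0263 + 0.0078) ≈ 7.949 × 0.4198 ≈ 3.337 mg/L.

3.3 mg/L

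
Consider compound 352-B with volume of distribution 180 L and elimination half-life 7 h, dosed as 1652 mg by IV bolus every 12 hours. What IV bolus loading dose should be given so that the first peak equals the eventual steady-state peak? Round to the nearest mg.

2376 mg

f = (1/2)^(12/7) ≈ 0.304753; accumulation ratio R = 1/(1−f) ≈ 1.43834.
Loading dose to hit Cmax,ss on first dose: D_load = D_maint·R ≈ 1652 × 1.43834 ≈ 2376.14 mg.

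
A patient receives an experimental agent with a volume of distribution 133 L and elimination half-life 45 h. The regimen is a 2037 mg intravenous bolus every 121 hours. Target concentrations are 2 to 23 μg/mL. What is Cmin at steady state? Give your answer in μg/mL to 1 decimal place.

2.8 μg/mL

τ/t½ = 121/45 ≈ 2.6889, so fraction remaining f = (1/2)^(121/45) ≈ 0.1551.
Each bolus raises the concentration by D/Vd = 2037/133 ≈ 15.316 μg/mL.
Steady-state trough Cmin,ss = C₀·f/(1−f) ≈ 15.316 × 0.1551/0.8449 ≈ 2.812 μg/mL.
Trough 2.8 μg/mL vs MEC 2 μg/mL: adequate.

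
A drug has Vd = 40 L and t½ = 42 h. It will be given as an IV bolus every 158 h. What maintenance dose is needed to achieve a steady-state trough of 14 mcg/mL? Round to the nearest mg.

7037 mg

τ/t½ = 158/42 ≈ 3.7619, so f = (1/2)^(158/42) ≈ 0.073715.
Cmin,ss = (D/Vd)·f/(1−f), so D = Cmin,ss·Vd·(1−f)/f.
D = 14 × 40 × (1−f)/f ≈ 14 × 40 × 12.56576 ≈ 7036.83 mg.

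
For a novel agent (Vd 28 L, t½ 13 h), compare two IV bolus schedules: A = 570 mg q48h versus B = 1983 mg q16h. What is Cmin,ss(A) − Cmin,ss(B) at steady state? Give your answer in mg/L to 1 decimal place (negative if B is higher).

-50.9 mg/L

Regimen A: f = (1/2)^(48/13) ≈ 0.0774; Cmin,ss = (570/28)·f/(1−f) ≈ 1.708 mg/L.
Regimen B: f = (1/2)^(16/13) ≈ 0.4261; Cmin,ss = (1983/28)·f/(1−f) ≈ 52.582 mg/L.
Difference ≈ 1.708 − 52.582 ≈ -50.874 mg/L.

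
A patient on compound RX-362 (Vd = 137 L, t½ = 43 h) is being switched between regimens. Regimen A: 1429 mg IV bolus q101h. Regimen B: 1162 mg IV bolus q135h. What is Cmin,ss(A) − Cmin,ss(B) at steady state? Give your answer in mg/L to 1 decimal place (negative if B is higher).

1.5 mg/L

Regimen A: f = (1/2)^(101/43) ≈ 0.1963; Cmin,ss = (1429/137)·f/(1−f) ≈ 2.548 mg/L.
Regimen B: f = (1/2)^(135/43) ≈ 0.1135; Cmin,ss = (1162/137)·f/(1−f) ≈ 1.086 mg/L.
Difference ≈ 2.548 − 1.086 ≈ 1.462 mg/L.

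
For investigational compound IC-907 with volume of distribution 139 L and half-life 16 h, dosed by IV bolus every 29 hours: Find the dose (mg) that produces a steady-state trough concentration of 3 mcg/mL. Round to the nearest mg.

τ/t½ = 29/16 ≈ 1.8125, so f = (1/2)^(29/16) ≈ 0.284697.
Cmin,ss = (D/Vd)·f/(1−f), so D = Cmin,ss·Vd·(1−f)/f.
D = 3 × 139 × (1−f)/f ≈ 3 × 139 × 2.51251 ≈ 1047.72 mg.

1048 mg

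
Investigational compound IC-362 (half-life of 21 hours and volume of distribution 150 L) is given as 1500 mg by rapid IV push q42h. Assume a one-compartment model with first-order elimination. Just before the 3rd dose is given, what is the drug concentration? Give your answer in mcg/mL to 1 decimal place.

f = (1/2)^(τ/t½) = (1/2)^(42/21) ≈ 0.2500.
C₀ = D/Vd = 1500/150 ≈ 10.000 mcg/mL.
Before the 3rd dose, 2 doses have been given. Superposition: Cmin = C₀·(f + f²).
≈ 10.000 × (0.2500 + 0.0625) ≈ 10.000 × 0.3125 ≈ 3.125 mcg/mL.

3.1 mcg/mL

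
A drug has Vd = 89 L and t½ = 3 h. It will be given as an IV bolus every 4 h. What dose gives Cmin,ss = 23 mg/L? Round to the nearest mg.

3111 mg

τ/t½ = 4/3 ≈ 1.3333, so f = (1/2)^(4/3) ≈ 0.396850.
Cmin,ss = (D/Vd)·f/(1−f), so D = Cmin,ss·Vd·(1−f)/f.
D = 23 × 89 × (1−f)/f ≈ 23 × 89 × 1.51984 ≈ 3111.11 mg.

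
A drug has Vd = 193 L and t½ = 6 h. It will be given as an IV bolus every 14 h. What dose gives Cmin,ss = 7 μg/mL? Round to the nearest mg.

τ/t½ = 14/6 ≈ 2.3333, so f = (1/2)^(14/6) ≈ 0.198425.
Cmin,ss = (D/Vd)·f/(1−f), so D = Cmin,ss·Vd·(1−f)/f.
D = 7 × 193 × (1−f)/f ≈ 7 × 193 × 4.03969 ≈ 5457.62 mg.

5458 mg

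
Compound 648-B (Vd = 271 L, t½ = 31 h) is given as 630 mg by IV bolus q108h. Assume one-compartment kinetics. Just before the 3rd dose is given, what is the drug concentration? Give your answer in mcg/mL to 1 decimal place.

0.2 mcg/mL

f = (1/2)^(τ/t½) = (1/2)^(108/31) ≈ 0.0894.
C₀ = D/Vd = 630/271 ≈ 2.325 mcg/mL.
Before the 3rd dose, 2 doses have been given. Superposition: Cmin = C₀·(f + f²).
≈ 2.325 × (0.0894 + 0.0080) ≈ 2.325 × 0.0974 ≈ 0.226 mcg/mL.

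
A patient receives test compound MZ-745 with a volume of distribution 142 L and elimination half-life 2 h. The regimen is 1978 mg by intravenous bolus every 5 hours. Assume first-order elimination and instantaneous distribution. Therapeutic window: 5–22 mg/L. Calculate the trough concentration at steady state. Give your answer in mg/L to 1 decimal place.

τ/t½ = 5/2 ≈ 2.5, so fraction remaining f = (1/2)^(5/2) ≈ 0.1768.
At steady state, accumulation factor R = 1/(1 − e^(−kτ)) ≈ 1.2148.
Each bolus raises the concentration by D/Vd = 1978/142 ≈ 13.930 mg/L.
Steady-state peak Cmax,ss = C₀·R ≈ 13.930 × 1.2148 ≈ 16.922 mg/L.
Steady-state trough Cmin,ss = Cmax,ss·f ≈ 16.922 × 0.1768 ≈ 2.992 mg/L.
Trough 3.0 mg/L vs MEC 5 mg/L: subtherapeutic.

3.0 mg/L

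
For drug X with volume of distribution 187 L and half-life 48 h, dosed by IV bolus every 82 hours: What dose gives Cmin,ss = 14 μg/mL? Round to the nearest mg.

τ/t½ = 82/48 ≈ 1.7083, so f = (1/2)^(82/48) ≈ 0.306013.
Cmin,ss = (D/Vd)·f/(1−f), so D = Cmin,ss·Vd·(1−f)/f.
D = 14 × 187 × (1−f)/f ≈ 14 × 187 × 2.26784 ≈ 5937.21 mg.

5937 mg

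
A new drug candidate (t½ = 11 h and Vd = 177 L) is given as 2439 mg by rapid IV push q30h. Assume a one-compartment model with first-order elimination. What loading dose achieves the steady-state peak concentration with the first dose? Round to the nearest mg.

f = (1/2)^(30/11) ≈ 0.151011; accumulation ratio R = 1/(1−f) ≈ 1.17787.
Loading dose to hit Cmax,ss on first dose: D_load = D_maint·R ≈ 2439 × 1.17787 ≈ 2872.82 mg.

2873 mg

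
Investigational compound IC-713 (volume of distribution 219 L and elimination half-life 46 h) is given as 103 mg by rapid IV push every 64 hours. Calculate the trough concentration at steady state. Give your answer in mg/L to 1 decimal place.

k = ln2/t½ = ln2/46 ≈ 0.015068 h⁻¹; fraction remaining f = e^(−kτ) = e^(−0.015068×64) ≈ 0.3812.
Single-dose peak C₀ = D/Vd = 103/219 ≈ 0.470 mg/L.
Steady-state trough Cmin,ss = C₀·f/(1−f) ≈ 0.470 × 0.3812/0.6188 ≈ 0.290 mg/L.

0.3 mg/L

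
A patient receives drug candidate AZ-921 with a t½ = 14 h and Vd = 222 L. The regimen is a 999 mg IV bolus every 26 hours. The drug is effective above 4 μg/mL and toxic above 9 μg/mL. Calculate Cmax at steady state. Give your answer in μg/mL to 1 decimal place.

6.2 μg/mL

τ/t½ = 26/14 ≈ 1.8571, so fraction remaining f = (1/2)^(26/14) ≈ 0.2760.
Accumulation ratio R = 1/(1 − f) ≈ 1/0.7240 ≈ 1.3812.
Each bolus raises the concentration by D/Vd = 999/222 ≈ 4.500 μg/mL.
Steady-state peak Cmax,ss = C₀·R ≈ 4.500 × 1.3812 ≈ 6.215 μg/mL.
Peak 6.2 μg/mL vs MTC 9 μg/mL: below toxic threshold.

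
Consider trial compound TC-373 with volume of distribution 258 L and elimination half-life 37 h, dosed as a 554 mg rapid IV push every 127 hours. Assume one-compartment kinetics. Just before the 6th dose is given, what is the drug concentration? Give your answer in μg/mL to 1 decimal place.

f = (1/2)^(τ/t½) = (1/2)^(127/37) ≈ 0.0926.
C₀ = D/Vd = 554/258 ≈ 2.147 μg/mL.
Before the 6th dose, 5 doses have been given. Superposition: Cmin = C₀·(f + f² + … + f^5).
≈ 2.147 × (0.0926 + 0.0086 + 0.0008 + 0.0001 + 0.0000) ≈ 2.147 × 0.1021 ≈ 0.219 μg/mL.

0.2 μg/mL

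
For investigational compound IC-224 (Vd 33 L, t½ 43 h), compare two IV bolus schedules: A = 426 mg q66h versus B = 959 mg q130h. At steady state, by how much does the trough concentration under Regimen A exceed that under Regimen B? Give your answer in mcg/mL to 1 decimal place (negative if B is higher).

2.7 mcg/mL

Regimen A: f = (1/2)^(66/43) ≈ 0.3451; Cmin,ss = (426/33)·f/(1−f) ≈ 6.802 mcg/mL.
Regimen B: f = (1/2)^(130/43) ≈ 0.1230; Cmin,ss = (959/33)·f/(1−f) ≈ 4.076 mcg/mL.
Difference ≈ 6.802 − 4.076 ≈ 2.726 mcg/mL.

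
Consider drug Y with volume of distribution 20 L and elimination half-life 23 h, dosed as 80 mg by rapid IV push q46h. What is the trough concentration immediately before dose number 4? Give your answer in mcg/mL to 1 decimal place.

f = (1/2)^(τ/t½) = (1/2)^(46/23) ≈ 0.2500.
C₀ = D/Vd = 80/20 ≈ 4.000 mcg/mL.
Before the 4th dose, 3 doses have been given. Superposition: Cmin = C₀·(f + f² + … + f^3).
≈ 4.000 × (0.2500 + 0.0625 + 0.0156) ≈ 4.000 × 0.3281 ≈ 1.312 mcg/mL.

1.3 mcg/mL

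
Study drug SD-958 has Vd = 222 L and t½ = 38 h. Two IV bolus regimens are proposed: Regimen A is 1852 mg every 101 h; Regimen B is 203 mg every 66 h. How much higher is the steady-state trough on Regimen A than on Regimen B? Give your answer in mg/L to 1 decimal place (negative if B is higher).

1.2 mg/L

Regimen A: f = (1/2)^(101/38) ≈ 0.1585; Cmin,ss = (1852/222)·f/(1−f) ≈ 1.571 mg/L.
Regimen B: f = (1/2)^(66/38) ≈ 0.3000; Cmin,ss = (203/222)·f/(1−f) ≈ 0.392 mg/L.
Difference ≈ 1.571 − 0.392 ≈ 1.179 mg/L.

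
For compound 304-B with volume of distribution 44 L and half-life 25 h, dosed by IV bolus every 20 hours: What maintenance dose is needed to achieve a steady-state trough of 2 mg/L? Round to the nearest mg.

65 mg

τ/t½ = 20/25 ≈ 0.8, so f = (1/2)^(20/25) ≈ 0.574349.
Cmin,ss = (D/Vd)·f/(1−f), so D = Cmin,ss·Vd·(1−f)/f.
D = 2 × 44 × (1−f)/f ≈ 2 × 44 × 0.74110 ≈ 65.22 mg.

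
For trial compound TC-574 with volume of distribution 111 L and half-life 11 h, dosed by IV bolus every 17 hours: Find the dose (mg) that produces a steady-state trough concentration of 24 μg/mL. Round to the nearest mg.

τ/t½ = 17/11 ≈ 1.5455, so f = (1/2)^(17/11) ≈ 0.342588.
Cmin,ss = (D/Vd)·f/(1−f), so D = Cmin,ss·Vd·(1−f)/f.
D = 24 × 111 × (1−f)/f ≈ 24 × 111 × 1.91896 ≈ 5112.11 mg.

5112 mg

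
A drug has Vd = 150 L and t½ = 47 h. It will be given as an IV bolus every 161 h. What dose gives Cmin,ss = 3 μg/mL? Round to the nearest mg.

4385 mg

τ/t½ = 161/47 ≈ 3.4255, so f = (1/2)^(161/47) ≈ 0.093071.
Cmin,ss = (D/Vd)·f/(1−f), so D = Cmin,ss·Vd·(1−f)/f.
D = 3 × 150 × (1−f)/f ≈ 3 × 150 × 9.74449 ≈ 4385.02 mg.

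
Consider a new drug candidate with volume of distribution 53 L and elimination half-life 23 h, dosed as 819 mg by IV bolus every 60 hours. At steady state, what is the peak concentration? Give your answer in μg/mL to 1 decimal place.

k = ln2/t½ = ln2/23 ≈ 0.030137 h⁻¹; fraction remaining f = e^(−kτ) = e^(−0.030137×60) ≈ 0.1639.
Accumulation ratio R = 1/(1 − f) ≈ 1/0.8361 ≈ 1.1960.
Single-dose peak C₀ = D/Vd = 819/53 ≈ 15.453 μg/mL.
Steady-state peak Cmax,ss = C₀·R ≈ 15.453 × 1.1960 ≈ 18.482 μg/mL.

18.5 μg/mL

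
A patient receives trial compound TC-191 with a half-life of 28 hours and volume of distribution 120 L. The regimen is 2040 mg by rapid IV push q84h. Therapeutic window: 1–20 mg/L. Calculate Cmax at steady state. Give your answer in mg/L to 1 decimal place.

19.4 mg/L

τ = 84 h = 3 half-lives, so f = (1/2)^3 = 0.125.
Accumulation ratio R = 1/(1 − f) = 1/0.875 = 8/7.
Single-dose peak C₀ = D/Vd = 2040/120 = 17 mg/L.
Steady-state peak Cmax,ss = C₀·R = 17 × 8/7 ≈ 19.429 mg/L.
Peak 19.4 mg/L vs MTC 20 mg/L: below toxic threshold.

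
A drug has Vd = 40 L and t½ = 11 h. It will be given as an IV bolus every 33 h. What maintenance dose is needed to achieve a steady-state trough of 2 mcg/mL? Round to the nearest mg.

τ/t½ = 33/11 ≈ 3, so f = (1/2)^(33/11) ≈ 0.125000.
Cmin,ss = (D/Vd)·f/(1−f), so D = Cmin,ss·Vd·(1−f)/f.
D = 2 × 40 × (1−f)/f ≈ 2 × 40 × 7.00000 ≈ 560.00 mg.

560 mg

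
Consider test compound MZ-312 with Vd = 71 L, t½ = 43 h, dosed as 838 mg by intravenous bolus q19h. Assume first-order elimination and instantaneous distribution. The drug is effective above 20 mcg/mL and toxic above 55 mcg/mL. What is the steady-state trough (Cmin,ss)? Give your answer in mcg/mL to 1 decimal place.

32.9 mcg/mL

Over one 19-h interval, 19/43 ≈ 0.44186 half-lives elapse, leaving f ≈ 0.7362 of each dose.
At steady state, accumulation factor R = 1/(1 − e^(−kτ)) ≈ 3.7908.
Each bolus raises the concentration by D/Vd = 838/71 ≈ 11.803 mcg/mL.
Steady-state peak Cmax,ss = C₀·R ≈ 11.803 × 3.7908 ≈ 44.743 mcg/mL.
One interval later, Cmin,ss = Cmax,ss·e^(−kτ) ≈ 44.743 × 0.7362 ≈ 32.940 mcg/mL.
Trough 32.9 mcg/mL vs MEC 20 mcg/mL: adequate.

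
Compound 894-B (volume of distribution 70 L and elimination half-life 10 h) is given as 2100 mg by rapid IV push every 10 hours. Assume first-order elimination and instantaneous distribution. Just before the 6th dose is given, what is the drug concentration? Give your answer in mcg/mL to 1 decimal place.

29.1 mcg/mL

f = (1/2)^(τ/t½) = (1/2)^(10/10) ≈ 0.5000.
C₀ = D/Vd = 2100/70 ≈ 30.000 mcg/mL.
Before the 6th dose, 5 doses have been given. Superposition: Cmin = C₀·(f + f² + … + f^5).
≈ 30.000 × (0.5000 + 0.2500 + 0.1250 + 0.0625 + 0.0313) ≈ 30.000 × 0.9688 ≈ 29.064 mcg/mL.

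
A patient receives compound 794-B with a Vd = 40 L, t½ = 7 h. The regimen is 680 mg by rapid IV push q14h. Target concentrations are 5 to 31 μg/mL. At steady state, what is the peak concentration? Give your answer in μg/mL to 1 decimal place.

τ = 14 h = 2 half-lives, so f = (1/2)^2 = 0.25.
At steady state, R = 1/(1 − 0.25) = 4/3.
Single-dose peak C₀ = D/Vd = 680/40 = 17 μg/mL.
Steady-state peak Cmax,ss = C₀·R = 17 × 4/3 ≈ 22.667 μg/mL.
Peak 22.7 μg/mL vs MTC 31 μg/mL: below toxic threshold.

22.7 μg/mL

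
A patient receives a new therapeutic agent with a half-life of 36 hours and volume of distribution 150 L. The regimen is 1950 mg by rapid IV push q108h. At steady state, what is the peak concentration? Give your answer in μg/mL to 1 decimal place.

τ = 108 h = 3 half-lives, so f = (1/2)^3 = 0.125.
At steady state, R = 1/(1 − 0.125) = 8/7.
Single-dose peak C₀ = D/Vd = 1950/150 = 13 μg/mL.
Steady-state peak Cmax,ss = C₀·R = 13 × 8/7 ≈ 14.857 μg/mL.

14.9 μg/mL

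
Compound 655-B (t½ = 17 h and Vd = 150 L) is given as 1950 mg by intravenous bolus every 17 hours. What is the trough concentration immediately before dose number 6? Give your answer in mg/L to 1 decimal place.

f = (1/2)^(τ/t½) = (1/2)^(17/17) ≈ 0.5000.
C₀ = D/Vd = 1950/150 ≈ 13.000 mg/L.
Before the 6th dose, 5 doses have been given. Superposition: Cmin = C₀·(f + f² + … + f^5).
≈ 13.000 × (0.5000 + 0.2500 + 0.1250 + 0.0625 + 0.0313) ≈ 13.000 × 0.9688 ≈ 12.594 mg/L.

12.6 mg/L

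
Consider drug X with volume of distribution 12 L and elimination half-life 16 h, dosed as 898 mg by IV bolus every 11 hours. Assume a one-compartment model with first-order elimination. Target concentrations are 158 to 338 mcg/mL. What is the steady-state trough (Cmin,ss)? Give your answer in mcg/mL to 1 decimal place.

122.6 mcg/mL

Over one 11-h interval, 11/16 ≈ 0.6875 half-lives elapse, leaving f ≈ 0.6209 of each dose.
Single-dose peak C₀ = D/Vd = 898/12 ≈ 74.833 mcg/mL.
Steady-state trough Cmin,ss = C₀·f/(1−f) ≈ 74.833 × 0.6209/0.3791 ≈ 122.563 mcg/mL.
Trough 122.6 mcg/mL vs MEC 158 mcg/mL: subtherapeutic.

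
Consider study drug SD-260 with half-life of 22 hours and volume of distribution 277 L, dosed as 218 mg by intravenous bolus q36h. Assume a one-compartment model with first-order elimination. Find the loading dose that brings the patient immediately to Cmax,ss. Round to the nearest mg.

321 mg

f = (1/2)^(36/22) ≈ 0.321666; accumulation ratio R = 1/(1−f) ≈ 1.47420.
Loading dose to hit Cmax,ss on first dose: D_load = D_maint·R ≈ 218 × 1.47420 ≈ 321.38 mg.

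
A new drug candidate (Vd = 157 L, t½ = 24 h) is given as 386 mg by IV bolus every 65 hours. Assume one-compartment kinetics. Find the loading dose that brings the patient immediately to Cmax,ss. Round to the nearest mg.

f = (1/2)^(65/24) ≈ 0.153007; accumulation ratio R = 1/(1−f) ≈ 1.18065.
Loading dose to hit Cmax,ss on first dose: D_load = D_maint·R ≈ 386 × 1.18065 ≈ 455.73 mg.

456 mg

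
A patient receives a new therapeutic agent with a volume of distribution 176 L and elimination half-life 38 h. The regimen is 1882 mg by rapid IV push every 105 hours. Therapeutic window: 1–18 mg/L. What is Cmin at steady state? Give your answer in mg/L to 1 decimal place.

1.8 mg/L

k = ln2/t½ = ln2/38 ≈ 0.018241 h⁻¹; fraction remaining f = e^(−kτ) = e^(−0.018241×105) ≈ 0.1473.
Each bolus raises the concentration by D/Vd = 1882/176 ≈ 10.693 mg/L.
Steady-state trough Cmin,ss = C₀·f/(1−f) ≈ 10.693 × 0.1473/0.8527 ≈ 1.847 mg/L.
Trough 1.8 mg/L vs MEC 1 mg/L: adequate.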